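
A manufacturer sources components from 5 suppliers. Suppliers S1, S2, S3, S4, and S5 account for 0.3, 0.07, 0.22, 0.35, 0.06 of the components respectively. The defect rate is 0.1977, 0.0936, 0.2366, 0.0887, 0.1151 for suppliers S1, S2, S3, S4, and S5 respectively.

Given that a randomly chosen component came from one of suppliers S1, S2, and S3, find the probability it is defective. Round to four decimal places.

P(D|S) ≈ 0.1999

Let S = {S1, S2, S3}.
P(S) = 0.3 + 0.07 + 0.22 = 0.59.
P(D ∩ S) = 0.1977·0.3 + 0.0936·0.07 + 0.2366·0.22 = 0.05931 + 0.006552 + 0.052052 = 0.117914.
P(D | S) = 0.117914 / 0.59 = 0.199854…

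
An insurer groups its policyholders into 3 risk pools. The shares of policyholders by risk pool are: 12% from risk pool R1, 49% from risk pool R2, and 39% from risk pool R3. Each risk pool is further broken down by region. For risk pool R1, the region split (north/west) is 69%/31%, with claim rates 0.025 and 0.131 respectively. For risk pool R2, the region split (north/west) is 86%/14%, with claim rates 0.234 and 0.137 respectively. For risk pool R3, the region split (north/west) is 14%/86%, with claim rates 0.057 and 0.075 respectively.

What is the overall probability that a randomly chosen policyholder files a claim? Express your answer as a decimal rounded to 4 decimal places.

P(C|R1) = 0.69·0.025 + 0.31·0.131 = 0.01725 + 0.04061 = 0.05786
P(C|R2) = 0.86·0.234 + 0.14·0.137 = 0.20124 + 0.01918 = 0.22042
P(C|R3) = 0.14·0.057 + 0.86·0.075 = 0.00798 + 0.0645 = 0.07248
Then overall,
P(C) = 0.12·0.05786 + 0.49·0.22042 + 0.39·0.07248
      = 0.0069432 + 0.1080058 + 0.0282672 = 0.1432162

P(C) ≈ 0.1432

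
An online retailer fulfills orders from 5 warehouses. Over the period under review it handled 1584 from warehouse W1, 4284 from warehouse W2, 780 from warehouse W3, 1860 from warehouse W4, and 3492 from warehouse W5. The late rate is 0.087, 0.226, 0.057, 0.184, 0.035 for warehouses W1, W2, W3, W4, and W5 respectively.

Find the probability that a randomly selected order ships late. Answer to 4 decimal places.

Total: 1584 + 4284 + 780 + 1860 + 3492 = 12000.
P(W1) = 1584/12000 = 0.132. P(W2) = 4284/12000 = 0.357. P(W3) = 780/12000 = 0.065. P(W4) = 1860/12000 = 0.155. P(W5) = 3492/12000 = 0.291.
P(L) = P(L|W1)·P(W1) + P(L|W2)·P(W2) + P(L|W3)·P(W3) + P(L|W4)·P(W4) + P(L|W5)·P(W5)
      = 0.087·0.132 + 0.226·0.357 + 0.057·0.065 + 0.184·0.155 + 0.035·0.291
      = 0.011484 + 0.080682 + 0.003705 + 0.02852 + 0.010185 = 0.134576

0.1346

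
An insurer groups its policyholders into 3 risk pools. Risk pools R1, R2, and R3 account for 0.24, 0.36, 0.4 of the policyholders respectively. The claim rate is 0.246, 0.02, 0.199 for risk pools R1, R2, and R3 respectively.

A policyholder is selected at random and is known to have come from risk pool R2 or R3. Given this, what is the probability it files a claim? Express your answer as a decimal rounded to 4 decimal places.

Let S = {R2, R3}.
P(S) = 0.36 + 0.4 = 0.76.
P(C ∩ S) = 0.02·0.36 + 0.199·0.4 = 0.0072 + 0.0796 = 0.0868.
P(C | S) = 0.0868 / 0.76 = 0.114211…

0.1142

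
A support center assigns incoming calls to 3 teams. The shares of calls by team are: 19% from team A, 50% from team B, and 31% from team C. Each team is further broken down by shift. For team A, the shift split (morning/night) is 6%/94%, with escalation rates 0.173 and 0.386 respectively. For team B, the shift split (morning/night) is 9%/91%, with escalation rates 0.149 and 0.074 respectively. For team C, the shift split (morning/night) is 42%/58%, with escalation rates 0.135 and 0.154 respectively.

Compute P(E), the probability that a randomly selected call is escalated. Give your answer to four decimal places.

P(E|A) = 0.06·0.173 + 0.94·0.386 = 0.01038 + 0.36284 = 0.37322
P(E|B) = 0.09·0.149 + 0.91·0.074 = 0.01341 + 0.06734 = 0.08075
P(E|C) = 0.42·0.135 + 0.58·0.154 = 0.0567 + 0.08932 = 0.14602
Then overall,
P(E) = 0.19·0.37322 + 0.5·0.08075 + 0.31·0.14602
      = 0.0709118 + 0.040375 + 0.0452662 = 0.156553

0.1566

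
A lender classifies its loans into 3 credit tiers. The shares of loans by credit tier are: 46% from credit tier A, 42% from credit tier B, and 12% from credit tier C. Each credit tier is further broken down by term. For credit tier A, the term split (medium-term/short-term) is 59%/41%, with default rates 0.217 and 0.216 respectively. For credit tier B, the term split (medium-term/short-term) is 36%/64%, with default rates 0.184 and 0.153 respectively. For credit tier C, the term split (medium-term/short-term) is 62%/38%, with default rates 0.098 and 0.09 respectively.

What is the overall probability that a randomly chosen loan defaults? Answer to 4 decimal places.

0.1800

P(D|A) = 0.59·0.217 + 0.41·0.216 = 0.12803 + 0.08856 = 0.21659
P(D|B) = 0.36·0.184 + 0.64·0.153 = 0.06624 + 0.09792 = 0.16416
P(D|C) = 0.62·0.098 + 0.38·0.09 = 0.06076 + 0.0342 = 0.09496
By total probability over the outer partition,
P(D) = 0.46·0.21659 + 0.42·0.16416 + 0.12·0.09496
      = 0.0996314 + 0.0689472 + 0.0113952 = 0.1799738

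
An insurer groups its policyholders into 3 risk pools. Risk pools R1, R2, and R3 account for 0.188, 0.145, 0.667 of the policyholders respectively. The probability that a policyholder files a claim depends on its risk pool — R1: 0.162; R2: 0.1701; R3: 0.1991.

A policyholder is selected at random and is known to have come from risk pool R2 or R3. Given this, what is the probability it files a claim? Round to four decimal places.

Let S = {R2, R3}.
P(S) = 0.145 + 0.667 = 0.812.
P(C ∩ S) = 0.1701·0.145 + 0.1991·0.667 = 0.0246645 + 0.1327997 = 0.1574642.
P(C | S) = 0.1574642 / 0.812 = 0.193921…

0.1939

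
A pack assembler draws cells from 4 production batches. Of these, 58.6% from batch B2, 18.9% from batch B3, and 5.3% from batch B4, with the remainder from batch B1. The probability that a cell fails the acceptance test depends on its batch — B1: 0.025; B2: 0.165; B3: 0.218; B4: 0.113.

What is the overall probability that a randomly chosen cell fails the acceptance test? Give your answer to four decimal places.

P(B1) = 1 − (0.586 + 0.189 + 0.053) = 0.172.
P(F) = P(F|B1)·P(B1) + P(F|B2)·P(B2) + P(F|B3)·P(B3) + P(F|B4)·P(B4)
      = 0.025·0.172 + 0.165·0.586 + 0.218·0.189 + 0.113·0.053
      = 0.0043 + 0.09669 + 0.041202 + 0.005989 = 0.148181

P(F) ≈ 0.1482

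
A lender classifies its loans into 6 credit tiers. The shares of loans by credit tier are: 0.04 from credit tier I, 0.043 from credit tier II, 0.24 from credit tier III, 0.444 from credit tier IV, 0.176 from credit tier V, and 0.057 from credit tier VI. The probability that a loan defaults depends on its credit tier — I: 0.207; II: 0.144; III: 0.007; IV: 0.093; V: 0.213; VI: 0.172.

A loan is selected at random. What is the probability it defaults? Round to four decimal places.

Using total probability over the partition,
P(D) = P(D|I)·P(I) + P(D|II)·P(II) + P(D|III)·P(III) + P(D|IV)·P(IV) + P(D|V)·P(V) + P(D|VI)·P(VI)
      = 0.207·0.04 + 0.144·0.043 + 0.007·0.24 + 0.093·0.444 + 0.213·0.176 + 0.172·0.057
      = 0.00828 + 0.006192 + 0.00168 + 0.041292 + 0.037488 + 0.009804 = 0.104736

0.1047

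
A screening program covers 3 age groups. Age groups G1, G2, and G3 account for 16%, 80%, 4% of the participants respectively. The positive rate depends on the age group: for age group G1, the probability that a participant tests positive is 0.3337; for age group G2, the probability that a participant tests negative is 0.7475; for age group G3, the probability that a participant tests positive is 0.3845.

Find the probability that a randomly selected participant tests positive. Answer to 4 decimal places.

0.2708

P(T|G2) = 1 − 0.7475 = 0.2525.
Summing over the partition,
P(T) = P(T|G1)·P(G1) + P(T|G2)·P(G2) + P(T|G3)·P(G3)
      = 0.3337·0.16 + 0.2525·0.8 + 0.3845·0.04
      = 0.053392 + 0.202 + 0.01538 = 0.270772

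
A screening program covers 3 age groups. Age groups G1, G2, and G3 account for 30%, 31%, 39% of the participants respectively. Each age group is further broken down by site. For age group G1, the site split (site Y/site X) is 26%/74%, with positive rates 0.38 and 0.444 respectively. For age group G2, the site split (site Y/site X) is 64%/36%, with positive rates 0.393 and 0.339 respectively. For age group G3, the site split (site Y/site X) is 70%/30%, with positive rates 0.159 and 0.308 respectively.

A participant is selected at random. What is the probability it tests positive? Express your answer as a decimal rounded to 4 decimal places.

P(T|G1) = 0.26·0.38 + 0.74·0.444 = 0.0988 + 0.32856 = 0.42736
P(T|G2) = 0.64·0.393 + 0.36·0.339 = 0.25152 + 0.12204 = 0.37356
P(T|G3) = 0.7·0.159 + 0.3·0.308 = 0.1113 + 0.0924 = 0.2037
Then overall,
P(T) = 0.3·0.42736 + 0.31·0.37356 + 0.39·0.2037
      = 0.128208 + 0.1158036 + 0.079443 = 0.3234546

P(T) ≈ 0.3235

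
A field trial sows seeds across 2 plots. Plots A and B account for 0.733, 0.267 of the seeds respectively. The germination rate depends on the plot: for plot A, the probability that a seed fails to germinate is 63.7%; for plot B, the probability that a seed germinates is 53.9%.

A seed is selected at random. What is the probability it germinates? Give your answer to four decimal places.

0.4100

P(G|A) = 1 − 0.637 = 0.363.
Using total probability over the partition,
P(G) = P(G|A)·P(A) + P(G|B)·P(B)
      = 0.363·0.733 + 0.539·0.267
      = 0.266079 + 0.143913 = 0.409992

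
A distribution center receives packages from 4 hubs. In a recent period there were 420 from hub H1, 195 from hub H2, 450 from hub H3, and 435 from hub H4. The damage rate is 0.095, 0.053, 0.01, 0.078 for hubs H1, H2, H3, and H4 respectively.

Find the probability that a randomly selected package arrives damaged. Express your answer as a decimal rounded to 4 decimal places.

Total: 420 + 195 + 450 + 435 = 1500.
P(H1) = 420/1500 = 0.28. P(H2) = 195/1500 = 0.13. P(H3) = 450/1500 = 0.3. P(H4) = 435/1500 = 0.29.
P(D) = P(D|H1)·P(H1) + P(D|H2)·P(H2) + P(D|H3)·P(H3) + P(D|H4)·P(H4)
      = 0.095·0.28 + 0.053·0.13 + 0.01·0.3 + 0.078·0.29
      = 0.0266 + 0.00689 + 0.003 + 0.02262 = 0.05911

P(D) ≈ 0.0591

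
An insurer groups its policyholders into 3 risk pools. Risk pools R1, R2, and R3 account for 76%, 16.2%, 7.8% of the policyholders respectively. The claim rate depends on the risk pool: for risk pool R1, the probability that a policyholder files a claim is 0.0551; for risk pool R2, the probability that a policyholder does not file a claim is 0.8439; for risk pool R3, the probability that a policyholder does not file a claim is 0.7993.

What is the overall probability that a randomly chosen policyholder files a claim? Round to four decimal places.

P(C|R2) = 1 − 0.8439 = 0.1561.
P(C|R3) = 1 − 0.7993 = 0.2007.
Using total probability over the partition,
P(C) = P(C|R1)·P(R1) + P(C|R2)·P(R2) + P(C|R3)·P(R3)
      = 0.0551·0.76 + 0.1561·0.162 + 0.2007·0.078
      = 0.041876 + 0.0252882 + 0.0156546 = 0.0828188

0.0828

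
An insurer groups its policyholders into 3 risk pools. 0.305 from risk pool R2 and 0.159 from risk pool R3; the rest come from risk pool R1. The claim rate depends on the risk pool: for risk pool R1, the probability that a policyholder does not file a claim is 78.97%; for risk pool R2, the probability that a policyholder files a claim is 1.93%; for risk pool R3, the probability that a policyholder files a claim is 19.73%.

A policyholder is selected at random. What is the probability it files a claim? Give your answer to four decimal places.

P(R1) = 1 − (0.305 + 0.159) = 0.536.
P(C|R1) = 1 − 0.7897 = 0.2103.
By the law of total probability,
P(C) = P(C|R1)·P(R1) + P(C|R2)·P(R2) + P(C|R3)·P(R3)
      = 0.2103·0.536 + 0.0193·0.305 + 0.1973·0.159
      = 0.1127208 + 0.0058865 + 0.0313707 = 0.149978

0.1500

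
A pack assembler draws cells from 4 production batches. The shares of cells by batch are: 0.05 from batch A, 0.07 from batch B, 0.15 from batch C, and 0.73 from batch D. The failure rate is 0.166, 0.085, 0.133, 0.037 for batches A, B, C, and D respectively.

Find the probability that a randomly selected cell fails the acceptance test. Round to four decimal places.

P(F) = P(F|A)·P(A) + P(F|B)·P(B) + P(F|C)·P(C) + P(F|D)·P(D)
      = 0.166·0.05 + 0.085·0.07 + 0.133·0.15 + 0.037·0.73
      = 0.0083 + 0.00595 + 0.01995 + 0.02701 = 0.06121

0.0612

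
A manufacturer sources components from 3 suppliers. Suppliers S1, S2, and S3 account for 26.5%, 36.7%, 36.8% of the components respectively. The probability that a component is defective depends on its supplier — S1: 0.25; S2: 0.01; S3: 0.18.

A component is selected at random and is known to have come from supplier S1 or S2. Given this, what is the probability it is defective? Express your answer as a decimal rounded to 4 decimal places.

0.1106

Let S = {S1, S2}.
P(S) = 0.265 + 0.367 = 0.632.
P(D ∩ S) = 0.25·0.265 + 0.01·0.367 = 0.06625 + 0.00367 = 0.06992.
P(D | S) = 0.06992 / 0.632 = 0.110633…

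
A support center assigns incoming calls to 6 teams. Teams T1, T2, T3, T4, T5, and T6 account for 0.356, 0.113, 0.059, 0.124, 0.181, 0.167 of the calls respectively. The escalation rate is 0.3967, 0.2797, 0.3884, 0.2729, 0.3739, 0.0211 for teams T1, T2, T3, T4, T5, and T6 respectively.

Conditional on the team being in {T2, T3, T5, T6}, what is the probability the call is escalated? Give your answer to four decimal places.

0.2418

Let S = {T2, T3, T5, T6}.
P(S) = 0.113 + 0.059 + 0.181 + 0.167 = 0.52.
P(E ∩ S) = 0.2797·0.113 + 0.3884·0.059 + 0.3739·0.181 + 0.0211·0.167 = 0.0316061 + 0.0229156 + 0.0676759 + 0.0035237 = 0.1257213.
P(E | S) = 0.1257213 / 0.52 = 0.241772…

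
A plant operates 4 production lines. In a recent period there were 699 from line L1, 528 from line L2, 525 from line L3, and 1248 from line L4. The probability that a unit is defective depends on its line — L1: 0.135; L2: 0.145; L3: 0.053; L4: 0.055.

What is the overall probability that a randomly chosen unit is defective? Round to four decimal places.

Total: 699 + 528 + 525 + 1248 = 3000.
P(L1) = 699/3000 = 0.233. P(L2) = 528/3000 = 0.176. P(L3) = 525/3000 = 0.175. P(L4) = 1248/3000 = 0.416.
P(D) = P(D|L1)·P(L1) + P(D|L2)·P(L2) + P(D|L3)·P(L3) + P(D|L4)·P(L4)
      = 0.135·0.233 + 0.145·0.176 + 0.053·0.175 + 0.055·0.416
      = 0.031455 + 0.02552 + 0.009275 + 0.02288 = 0.08913

P(D) ≈ 0.0891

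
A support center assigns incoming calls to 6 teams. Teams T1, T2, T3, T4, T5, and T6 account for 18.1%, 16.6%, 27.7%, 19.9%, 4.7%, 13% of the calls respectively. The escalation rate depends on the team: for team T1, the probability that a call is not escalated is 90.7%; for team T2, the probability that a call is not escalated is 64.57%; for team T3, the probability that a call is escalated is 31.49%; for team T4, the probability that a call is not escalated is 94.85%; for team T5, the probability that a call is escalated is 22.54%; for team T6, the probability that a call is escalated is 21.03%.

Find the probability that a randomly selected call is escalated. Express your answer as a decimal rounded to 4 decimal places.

P(E) ≈ 0.2111

P(E|T1) = 1 − 0.907 = 0.093.
P(E|T2) = 1 − 0.6457 = 0.3543.
P(E|T4) = 1 − 0.9485 = 0.0515.
Using total probability over the partition,
P(E) = P(E|T1)·P(T1) + P(E|T2)·P(T2) + P(E|T3)·P(T3) + P(E|T4)·P(T4) + P(E|T5)·P(T5) + P(E|T6)·P(T6)
      = 0.093·0.181 + 0.3543·0.166 + 0.3149·0.277 + 0.0515·0.199 + 0.2254·0.047 + 0.2103·0.13
      = 0.016833 + 0.0588138 + 0.0872273 + 0.0102485 + 0.0105938 + 0.027339 = 0.2110554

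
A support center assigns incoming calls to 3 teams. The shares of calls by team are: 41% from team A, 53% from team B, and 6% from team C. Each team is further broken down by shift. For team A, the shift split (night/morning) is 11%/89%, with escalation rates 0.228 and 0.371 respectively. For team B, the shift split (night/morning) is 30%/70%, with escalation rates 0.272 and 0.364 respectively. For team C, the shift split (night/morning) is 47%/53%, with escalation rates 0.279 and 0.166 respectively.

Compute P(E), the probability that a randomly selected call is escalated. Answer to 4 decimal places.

P(E|A) = 0.11·0.228 + 0.89·0.371 = 0.02508 + 0.33019 = 0.35527
P(E|B) = 0.3·0.272 + 0.7·0.364 = 0.0816 + 0.2548 = 0.3364
P(E|C) = 0.47·0.279 + 0.53·0.166 = 0.13113 + 0.08798 = 0.21911
By total probability over the outer partition,
P(E) = 0.41·0.35527 + 0.53·0.3364 + 0.06·0.21911
      = 0.1456607 + 0.178292 + 0.0131466 = 0.3370993

P(E) ≈ 0.3371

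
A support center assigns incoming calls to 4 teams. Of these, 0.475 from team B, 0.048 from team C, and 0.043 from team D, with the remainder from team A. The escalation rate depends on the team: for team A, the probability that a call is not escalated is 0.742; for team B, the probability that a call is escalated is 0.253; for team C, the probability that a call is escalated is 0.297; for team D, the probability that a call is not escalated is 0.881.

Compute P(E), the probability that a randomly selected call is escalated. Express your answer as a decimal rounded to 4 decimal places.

P(A) = 1 − (0.475 + 0.048 + 0.043) = 0.434.
P(E|A) = 1 − 0.742 = 0.258.
P(E|D) = 1 − 0.881 = 0.119.
Using total probability over the partition,
P(E) = P(E|A)·P(A) + P(E|B)·P(B) + P(E|C)·P(C) + P(E|D)·P(D)
      = 0.258·0.434 + 0.253·0.475 + 0.297·0.048 + 0.119·0.043
      = 0.111972 + 0.120175 + 0.014256 + 0.005117 = 0.25152

0.2515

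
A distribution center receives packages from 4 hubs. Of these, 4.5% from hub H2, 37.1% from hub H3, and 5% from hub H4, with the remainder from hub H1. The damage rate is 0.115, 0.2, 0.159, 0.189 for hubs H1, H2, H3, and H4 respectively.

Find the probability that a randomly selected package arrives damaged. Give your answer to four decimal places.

P(H1) = 1 − (0.045 + 0.371 + 0.05) = 0.534.
Using total probability over the partition,
P(D) = P(D|H1)·P(H1) + P(D|H2)·P(H2) + P(D|H3)·P(H3) + P(D|H4)·P(H4)
      = 0.115·0.534 + 0.2·0.045 + 0.159·0.371 + 0.189·0.05
      = 0.06141 + 0.009 + 0.058989 + 0.00945 = 0.138849

P(D) ≈ 0.1388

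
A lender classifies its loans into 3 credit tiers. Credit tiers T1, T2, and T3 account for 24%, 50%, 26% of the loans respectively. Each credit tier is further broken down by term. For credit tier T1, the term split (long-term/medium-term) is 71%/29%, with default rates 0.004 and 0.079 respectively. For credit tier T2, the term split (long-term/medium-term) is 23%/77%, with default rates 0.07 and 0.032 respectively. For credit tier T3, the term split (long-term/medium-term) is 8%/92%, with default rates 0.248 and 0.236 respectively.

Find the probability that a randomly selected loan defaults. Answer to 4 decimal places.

P(D|T1) = 0.71·0.004 + 0.29·0.079 = 0.00284 + 0.02291 = 0.02575
P(D|T2) = 0.23·0.07 + 0.77·0.032 = 0.0161 + 0.02464 = 0.04074
P(D|T3) = 0.08·0.248 + 0.92·0.236 = 0.01984 + 0.21712 = 0.23696
By total probability over the outer partition,
P(D) = 0.24·0.02575 + 0.5·0.04074 + 0.26·0.23696
      = 0.00618 + 0.02037 + 0.0616096 = 0.0881596

P(D) ≈ 0.0882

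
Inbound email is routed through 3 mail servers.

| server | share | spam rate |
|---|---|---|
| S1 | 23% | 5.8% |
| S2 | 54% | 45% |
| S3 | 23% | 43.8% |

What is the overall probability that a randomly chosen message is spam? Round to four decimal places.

0.3571

Using total probability over the partition,
P(S) = P(S|S1)·P(S1) + P(S|S2)·P(S2) + P(S|S3)·P(S3)
      = 0.058·0.23 + 0.45·0.54 + 0.438·0.23
      = 0.01334 + 0.243 + 0.10074 = 0.35708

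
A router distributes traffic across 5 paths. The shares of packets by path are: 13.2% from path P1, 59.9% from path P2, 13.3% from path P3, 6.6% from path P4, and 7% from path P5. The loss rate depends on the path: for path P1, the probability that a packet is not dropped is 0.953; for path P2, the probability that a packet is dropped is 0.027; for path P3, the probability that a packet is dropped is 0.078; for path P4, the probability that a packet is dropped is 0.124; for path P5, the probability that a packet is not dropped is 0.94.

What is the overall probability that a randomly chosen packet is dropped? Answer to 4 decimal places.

P(L|P1) = 1 − 0.953 = 0.047.
P(L|P5) = 1 − 0.94 = 0.06.
P(L) = P(L|P1)·P(P1) + P(L|P2)·P(P2) + P(L|P3)·P(P3) + P(L|P4)·P(P4) + P(L|P5)·P(P5)
      = 0.047·0.132 + 0.027·0.599 + 0.078·0.133 + 0.124·0.066 + 0.06·0.07
      = 0.006204 + 0.016173 + 0.010374 + 0.008184 + 0.0042 = 0.045135

P(L) ≈ 0.0451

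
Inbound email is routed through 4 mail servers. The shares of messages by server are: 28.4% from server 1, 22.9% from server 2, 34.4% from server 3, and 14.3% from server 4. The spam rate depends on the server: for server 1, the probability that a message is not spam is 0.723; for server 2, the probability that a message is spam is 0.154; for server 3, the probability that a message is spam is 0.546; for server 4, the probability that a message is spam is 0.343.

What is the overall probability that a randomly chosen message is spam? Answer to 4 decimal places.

P(S|1) = 1 − 0.723 = 0.277.
P(S) = P(S|1)·P(1) + P(S|2)·P(2) + P(S|3)·P(3) + P(S|4)·P(4)
      = 0.277·0.284 + 0.154·0.229 + 0.546·0.344 + 0.343·0.143
      = 0.078668 + 0.035266 + 0.187824 + 0.049049 = 0.350807

P(S) ≈ 0.3508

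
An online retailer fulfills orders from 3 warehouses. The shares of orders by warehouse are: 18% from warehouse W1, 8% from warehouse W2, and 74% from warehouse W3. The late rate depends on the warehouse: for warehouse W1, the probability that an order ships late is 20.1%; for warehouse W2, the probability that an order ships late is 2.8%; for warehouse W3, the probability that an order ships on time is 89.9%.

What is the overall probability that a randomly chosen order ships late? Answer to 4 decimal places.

P(L) ≈ 0.1132

P(L|W3) = 1 − 0.899 = 0.101.
P(L) = P(L|W1)·P(W1) + P(L|W2)·P(W2) + P(L|W3)·P(W3)
      = 0.201·0.18 + 0.028·0.08 + 0.101·0.74
      = 0.03618 + 0.00224 + 0.07474 = 0.11316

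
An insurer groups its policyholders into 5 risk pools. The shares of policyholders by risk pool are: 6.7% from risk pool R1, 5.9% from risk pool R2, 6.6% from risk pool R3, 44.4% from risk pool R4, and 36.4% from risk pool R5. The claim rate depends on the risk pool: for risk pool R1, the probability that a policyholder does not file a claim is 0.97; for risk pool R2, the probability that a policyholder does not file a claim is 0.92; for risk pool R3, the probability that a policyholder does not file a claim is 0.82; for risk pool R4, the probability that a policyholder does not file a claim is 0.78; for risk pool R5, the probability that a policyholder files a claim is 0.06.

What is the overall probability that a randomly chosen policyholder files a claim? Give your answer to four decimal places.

P(C) ≈ 0.1381

P(C|R1) = 1 − 0.97 = 0.03.
P(C|R2) = 1 − 0.92 = 0.08.
P(C|R3) = 1 − 0.82 = 0.18.
P(C|R4) = 1 − 0.78 = 0.22.
P(C) = P(C|R1)·P(R1) + P(C|R2)·P(R2) + P(C|R3)·P(R3) + P(C|R4)·P(R4) + P(C|R5)·P(R5)
      = 0.03·0.067 + 0.08·0.059 + 0.18·0.066 + 0.22·0.444 + 0.06·0.364
      = 0.00201 + 0.00472 + 0.01188 + 0.09768 + 0.02184 = 0.13813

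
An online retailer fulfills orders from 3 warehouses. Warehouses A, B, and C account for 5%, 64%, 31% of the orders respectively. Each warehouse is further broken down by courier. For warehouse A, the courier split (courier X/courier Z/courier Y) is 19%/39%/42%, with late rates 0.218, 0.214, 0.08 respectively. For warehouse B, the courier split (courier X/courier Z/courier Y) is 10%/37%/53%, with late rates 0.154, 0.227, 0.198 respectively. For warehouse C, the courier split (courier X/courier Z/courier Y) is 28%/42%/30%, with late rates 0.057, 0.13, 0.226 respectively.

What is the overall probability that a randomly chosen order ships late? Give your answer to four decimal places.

P(L|A) = 0.19·0.218 + 0.39·0.214 + 0.42·0.08 = 0.04142 + 0.08346 + 0.0336 = 0.15848
P(L|B) = 0.1·0.154 + 0.37·0.227 + 0.53·0.198 = 0.0154 + 0.08399 + 0.10494 = 0.20433
P(L|C) = 0.28·0.057 + 0.42·0.13 + 0.3·0.226 = 0.01596 + 0.0546 + 0.0678 = 0.13836
By total probability over the outer partition,
P(L) = 0.05·0.15848 + 0.64·0.20433 + 0.31·0.13836
      = 0.007924 + 0.1307712 + 0.0428916 = 0.1815868

P(L) ≈ 0.1816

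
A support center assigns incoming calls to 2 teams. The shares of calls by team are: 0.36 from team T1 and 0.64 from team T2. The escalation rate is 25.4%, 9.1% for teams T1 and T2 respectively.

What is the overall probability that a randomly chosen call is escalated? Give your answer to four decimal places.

Using total probability over the partition,
P(E) = P(E|T1)·P(T1) + P(E|T2)·P(T2)
      = 0.254·0.36 + 0.091·0.64
      = 0.09144 + 0.05824 = 0.14968

0.1497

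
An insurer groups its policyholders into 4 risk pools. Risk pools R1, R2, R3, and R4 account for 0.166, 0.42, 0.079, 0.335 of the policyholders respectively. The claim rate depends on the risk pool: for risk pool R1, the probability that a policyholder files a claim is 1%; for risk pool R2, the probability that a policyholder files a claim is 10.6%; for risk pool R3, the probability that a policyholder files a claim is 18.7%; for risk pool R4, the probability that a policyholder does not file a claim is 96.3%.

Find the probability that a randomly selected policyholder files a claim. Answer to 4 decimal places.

P(C|R4) = 1 − 0.963 = 0.037.
P(C) = P(C|R1)·P(R1) + P(C|R2)·P(R2) + P(C|R3)·P(R3) + P(C|R4)·P(R4)
      = 0.01·0.166 + 0.106·0.42 + 0.187·0.079 + 0.037·0.335
      = 0.00166 + 0.04452 + 0.014773 + 0.012395 = 0.073348

0.0733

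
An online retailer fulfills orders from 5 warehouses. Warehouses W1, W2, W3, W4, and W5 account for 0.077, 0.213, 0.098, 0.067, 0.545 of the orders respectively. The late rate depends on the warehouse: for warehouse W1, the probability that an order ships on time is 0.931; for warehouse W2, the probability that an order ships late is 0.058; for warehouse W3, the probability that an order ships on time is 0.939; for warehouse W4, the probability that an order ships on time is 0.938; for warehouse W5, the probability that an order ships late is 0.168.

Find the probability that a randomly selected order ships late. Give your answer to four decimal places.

P(L|W1) = 1 − 0.931 = 0.069.
P(L|W3) = 1 − 0.939 = 0.061.
P(L|W4) = 1 − 0.938 = 0.062.
Using total probability over the partition,
P(L) = P(L|W1)·P(W1) + P(L|W2)·P(W2) + P(L|W3)·P(W3) + P(L|W4)·P(W4) + P(L|W5)·P(W5)
      = 0.069·0.077 + 0.058·0.213 + 0.061·0.098 + 0.062·0.067 + 0.168·0.545
      = 0.005313 + 0.012354 + 0.005978 + 0.004154 + 0.09156 = 0.119359

P(L) ≈ 0.1194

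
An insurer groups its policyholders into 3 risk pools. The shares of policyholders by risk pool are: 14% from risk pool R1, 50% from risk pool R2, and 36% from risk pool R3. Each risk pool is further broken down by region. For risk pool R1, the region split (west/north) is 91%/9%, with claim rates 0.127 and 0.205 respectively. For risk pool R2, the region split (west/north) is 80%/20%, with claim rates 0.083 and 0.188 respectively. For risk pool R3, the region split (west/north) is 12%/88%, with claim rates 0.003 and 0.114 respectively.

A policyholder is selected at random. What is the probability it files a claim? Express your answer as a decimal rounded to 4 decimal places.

P(C|R1) = 0.91·0.127 + 0.09·0.205 = 0.11557 + 0.01845 = 0.13402
P(C|R2) = 0.8·0.083 + 0.2·0.188 = 0.0664 + 0.0376 = 0.104
P(C|R3) = 0.12·0.003 + 0.88·0.114 = 0.00036 + 0.10032 = 0.10068
Then overall,
P(C) = 0.14·0.13402 + 0.5·0.104 + 0.36·0.10068
      = 0.0187628 + 0.052 + 0.0362448 = 0.1070076

0.1070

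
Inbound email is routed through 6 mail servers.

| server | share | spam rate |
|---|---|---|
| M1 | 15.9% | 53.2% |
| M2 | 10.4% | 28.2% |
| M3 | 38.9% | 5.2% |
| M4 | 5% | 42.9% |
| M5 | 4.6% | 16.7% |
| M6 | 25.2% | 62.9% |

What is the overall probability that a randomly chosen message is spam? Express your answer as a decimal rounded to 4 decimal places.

0.3218

P(S) = P(S|M1)·P(M1) + P(S|M2)·P(M2) + P(S|M3)·P(M3) + P(S|M4)·P(M4) + P(S|M5)·P(M5) + P(S|M6)·P(M6)
      = 0.532·0.159 + 0.282·0.104 + 0.052·0.389 + 0.429·0.05 + 0.167·0.046 + 0.629·0.252
      = 0.084588 + 0.029328 + 0.020228 + 0.02145 + 0.007682 + 0.158508 = 0.321784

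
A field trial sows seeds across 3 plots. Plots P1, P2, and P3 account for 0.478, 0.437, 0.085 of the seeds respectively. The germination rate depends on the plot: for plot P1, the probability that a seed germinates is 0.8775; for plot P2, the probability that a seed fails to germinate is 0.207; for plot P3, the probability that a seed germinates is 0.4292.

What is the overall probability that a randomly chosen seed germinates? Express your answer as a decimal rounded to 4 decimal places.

P(G|P2) = 1 − 0.207 = 0.793.
P(G) = P(G|P1)·P(P1) + P(G|P2)·P(P2) + P(G|P3)·P(P3)
      = 0.8775·0.478 + 0.793·0.437 + 0.4292·0.085
      = 0.419445 + 0.346541 + 0.036482 = 0.802468

P(G) ≈ 0.8025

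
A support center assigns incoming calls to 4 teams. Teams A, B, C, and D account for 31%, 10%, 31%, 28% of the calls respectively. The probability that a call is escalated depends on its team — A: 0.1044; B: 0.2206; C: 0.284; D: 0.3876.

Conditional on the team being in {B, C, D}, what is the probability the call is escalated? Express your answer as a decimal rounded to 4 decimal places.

0.3169

Let S = {B, C, D}.
P(S) = 0.1 + 0.31 + 0.28 = 0.69.
P(E ∩ S) = 0.2206·0.1 + 0.284·0.31 + 0.3876·0.28 = 0.02206 + 0.08804 + 0.108528 = 0.218628.
P(E | S) = 0.218628 / 0.69 = 0.316852…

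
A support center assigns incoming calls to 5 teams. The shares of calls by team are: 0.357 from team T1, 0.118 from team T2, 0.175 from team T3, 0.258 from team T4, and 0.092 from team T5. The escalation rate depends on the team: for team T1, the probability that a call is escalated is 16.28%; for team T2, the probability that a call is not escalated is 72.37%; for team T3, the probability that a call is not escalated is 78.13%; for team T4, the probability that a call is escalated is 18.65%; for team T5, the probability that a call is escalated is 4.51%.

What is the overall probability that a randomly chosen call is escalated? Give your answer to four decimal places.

0.1813

P(E|T2) = 1 − 0.7237 = 0.2763.
P(E|T3) = 1 − 0.7813 = 0.2187.
Summing over the partition,
P(E) = P(E|T1)·P(T1) + P(E|T2)·P(T2) + P(E|T3)·P(T3) + P(E|T4)·P(T4) + P(E|T5)·P(T5)
      = 0.1628·0.357 + 0.2763·0.118 + 0.2187·0.175 + 0.1865·0.258 + 0.0451·0.092
      = 0.0581196 + 0.0326034 + 0.0382725 + 0.048117 + 0.0041492 = 0.1812617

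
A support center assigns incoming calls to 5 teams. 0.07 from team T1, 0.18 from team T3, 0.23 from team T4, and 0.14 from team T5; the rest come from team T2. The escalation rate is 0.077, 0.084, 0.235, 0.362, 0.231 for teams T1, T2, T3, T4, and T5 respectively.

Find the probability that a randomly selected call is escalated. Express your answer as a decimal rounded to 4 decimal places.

P(E) ≈ 0.1952

P(T2) = 1 − (0.07 + 0.18 + 0.23 + 0.14) = 0.38.
P(E) = P(E|T1)·P(T1) + P(E|T2)·P(T2) + P(E|T3)·P(T3) + P(E|T4)·P(T4) + P(E|T5)·P(T5)
      = 0.077·0.07 + 0.084·0.38 + 0.235·0.18 + 0.362·0.23 + 0.231·0.14
      = 0.00539 + 0.03192 + 0.0423 + 0.08326 + 0.03234 = 0.19521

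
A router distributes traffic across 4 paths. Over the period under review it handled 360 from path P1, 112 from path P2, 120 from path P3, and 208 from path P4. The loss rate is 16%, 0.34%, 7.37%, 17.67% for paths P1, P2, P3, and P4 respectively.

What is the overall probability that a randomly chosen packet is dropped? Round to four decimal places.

Total: 360 + 112 + 120 + 208 = 800.
P(P1) = 360/800 = 0.45. P(P2) = 112/800 = 0.14. P(P3) = 120/800 = 0.15. P(P4) = 208/800 = 0.26.
P(L) = P(L|P1)·P(P1) + P(L|P2)·P(P2) + P(L|P3)·P(P3) + P(L|P4)·P(P4)
      = 0.16·0.45 + 0.0034·0.14 + 0.0737·0.15 + 0.1767·0.26
      = 0.072 + 0.000476 + 0.011055 + 0.045942 = 0.129473

0.1295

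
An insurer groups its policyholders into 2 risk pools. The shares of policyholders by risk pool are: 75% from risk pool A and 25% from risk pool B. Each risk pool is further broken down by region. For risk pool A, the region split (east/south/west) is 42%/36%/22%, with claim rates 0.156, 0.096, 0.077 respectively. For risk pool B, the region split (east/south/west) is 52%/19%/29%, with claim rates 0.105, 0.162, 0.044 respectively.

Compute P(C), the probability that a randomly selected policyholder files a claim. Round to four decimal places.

P(C|A) = 0.42·0.156 + 0.36·0.096 + 0.22·0.077 = 0.06552 + 0.03456 + 0.01694 = 0.11702
P(C|B) = 0.52·0.105 + 0.19·0.162 + 0.29·0.044 = 0.0546 + 0.03078 + 0.01276 = 0.09814
Then overall,
P(C) = 0.75·0.11702 + 0.25·0.09814
      = 0.087765 + 0.024535 = 0.1123

0.1123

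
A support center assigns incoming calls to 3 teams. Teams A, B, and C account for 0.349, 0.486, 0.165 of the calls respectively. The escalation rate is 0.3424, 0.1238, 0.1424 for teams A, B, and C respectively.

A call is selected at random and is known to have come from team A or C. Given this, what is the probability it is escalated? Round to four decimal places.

Let S = {A, C}.
P(S) = 0.349 + 0.165 = 0.514.
P(E ∩ S) = 0.3424·0.349 + 0.1424·0.165 = 0.1194976 + 0.023496 = 0.1429936.
P(E | S) = 0.1429936 / 0.514 = 0.278198…

0.2782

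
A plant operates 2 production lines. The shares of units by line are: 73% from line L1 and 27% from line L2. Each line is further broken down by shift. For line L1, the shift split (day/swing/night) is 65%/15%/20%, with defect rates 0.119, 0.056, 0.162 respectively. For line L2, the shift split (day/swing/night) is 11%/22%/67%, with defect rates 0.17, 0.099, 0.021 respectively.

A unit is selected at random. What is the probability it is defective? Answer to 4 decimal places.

0.1010

P(D|L1) = 0.65·0.119 + 0.15·0.056 + 0.2·0.162 = 0.07735 + 0.0084 + 0.0324 = 0.11815
P(D|L2) = 0.11·0.17 + 0.22·0.099 + 0.67·0.021 = 0.0187 + 0.02178 + 0.01407 = 0.05455
Then overall,
P(D) = 0.73·0.11815 + 0.27·0.05455
      = 0.0862495 + 0.0147285 = 0.100978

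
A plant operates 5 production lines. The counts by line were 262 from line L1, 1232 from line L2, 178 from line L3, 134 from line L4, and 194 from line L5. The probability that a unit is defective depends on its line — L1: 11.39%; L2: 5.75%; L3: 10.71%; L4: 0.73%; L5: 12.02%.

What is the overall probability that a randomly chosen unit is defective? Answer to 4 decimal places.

Total: 262 + 1232 + 178 + 134 + 194 = 2000.
P(L1) = 262/2000 = 0.131. P(L2) = 1232/2000 = 0.616. P(L3) = 178/2000 = 0.089. P(L4) = 134/2000 = 0.067. P(L5) = 194/2000 = 0.097.
Summing over the partition,
P(D) = P(D|L1)·P(L1) + P(D|L2)·P(L2) + P(D|L3)·P(L3) + P(D|L4)·P(L4) + P(D|L5)·P(L5)
      = 0.1139·0.131 + 0.0575·0.616 + 0.1071·0.089 + 0.0073·0.067 + 0.1202·0.097
      = 0.0149209 + 0.03542 + 0.0095319 + 0.0004891 + 0.0116594 = 0.0720213

P(D) ≈ 0.0720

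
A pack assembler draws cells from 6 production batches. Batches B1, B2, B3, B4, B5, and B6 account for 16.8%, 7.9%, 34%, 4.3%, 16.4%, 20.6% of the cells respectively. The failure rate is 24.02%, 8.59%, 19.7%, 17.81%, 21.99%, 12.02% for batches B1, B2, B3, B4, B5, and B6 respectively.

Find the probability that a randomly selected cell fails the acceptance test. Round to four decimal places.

P(F) ≈ 0.1826

P(F) = P(F|B1)·P(B1) + P(F|B2)·P(B2) + P(F|B3)·P(B3) + P(F|B4)·P(B4) + P(F|B5)·P(B5) + P(F|B6)·P(B6)
      = 0.2402·0.168 + 0.0859·0.079 + 0.197·0.34 + 0.1781·0.043 + 0.2199·0.164 + 0.1202·0.206
      = 0.0403536 + 0.0067861 + 0.06698 + 0.0076583 + 0.0360636 + 0.0247612 = 0.1826028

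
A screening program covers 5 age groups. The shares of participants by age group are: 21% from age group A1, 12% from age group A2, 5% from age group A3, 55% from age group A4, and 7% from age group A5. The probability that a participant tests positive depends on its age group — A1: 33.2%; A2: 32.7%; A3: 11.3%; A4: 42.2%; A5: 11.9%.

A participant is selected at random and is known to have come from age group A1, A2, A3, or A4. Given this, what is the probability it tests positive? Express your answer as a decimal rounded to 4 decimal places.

0.3728

Let S = {A1, A2, A3, A4}.
P(S) = 0.21 + 0.12 + 0.05 + 0.55 = 0.93.
P(T ∩ S) = 0.332·0.21 + 0.327·0.12 + 0.113·0.05 + 0.422·0.55 = 0.06972 + 0.03924 + 0.00565 + 0.2321 = 0.34671.
P(T | S) = 0.34671 / 0.93 = 0.372806…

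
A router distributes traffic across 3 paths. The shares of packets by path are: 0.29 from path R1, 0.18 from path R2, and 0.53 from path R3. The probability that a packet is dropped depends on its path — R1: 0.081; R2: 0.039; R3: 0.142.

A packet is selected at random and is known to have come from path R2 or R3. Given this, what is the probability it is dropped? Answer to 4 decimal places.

Let S = {R2, R3}.
P(S) = 0.18 + 0.53 = 0.71.
P(L ∩ S) = 0.039·0.18 + 0.142·0.53 = 0.00702 + 0.07526 = 0.08228.
P(L | S) = 0.08228 / 0.71 = 0.115887…

0.1159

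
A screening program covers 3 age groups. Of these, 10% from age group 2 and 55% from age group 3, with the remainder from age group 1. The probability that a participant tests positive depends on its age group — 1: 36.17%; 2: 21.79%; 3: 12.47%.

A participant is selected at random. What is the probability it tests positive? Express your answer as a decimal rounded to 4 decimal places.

P(T) ≈ 0.2170

P(1) = 1 − (0.1 + 0.55) = 0.35.
Using total probability over the partition,
P(T) = P(T|1)·P(1) + P(T|2)·P(2) + P(T|3)·P(3)
      = 0.3617·0.35 + 0.2179·0.1 + 0.1247·0.55
      = 0.126595 + 0.02179 + 0.068585 = 0.21697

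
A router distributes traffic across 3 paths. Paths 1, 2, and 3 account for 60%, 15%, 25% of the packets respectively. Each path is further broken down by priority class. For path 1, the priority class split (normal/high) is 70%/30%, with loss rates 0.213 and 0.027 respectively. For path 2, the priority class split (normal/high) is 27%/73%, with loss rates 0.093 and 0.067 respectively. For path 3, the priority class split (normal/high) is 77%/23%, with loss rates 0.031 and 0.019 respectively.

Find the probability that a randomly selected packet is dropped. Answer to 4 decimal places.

0.1125

P(L|1) = 0.7·0.213 + 0.3·0.027 = 0.1491 + 0.0081 = 0.1572
P(L|2) = 0.27·0.093 + 0.73·0.067 = 0.02511 + 0.04891 = 0.07402
P(L|3) = 0.77·0.031 + 0.23·0.019 = 0.02387 + 0.00437 = 0.02824
Then overall,
P(L) = 0.6·0.1572 + 0.15·0.07402 + 0.25·0.02824
      = 0.09432 + 0.011103 + 0.00706 = 0.112483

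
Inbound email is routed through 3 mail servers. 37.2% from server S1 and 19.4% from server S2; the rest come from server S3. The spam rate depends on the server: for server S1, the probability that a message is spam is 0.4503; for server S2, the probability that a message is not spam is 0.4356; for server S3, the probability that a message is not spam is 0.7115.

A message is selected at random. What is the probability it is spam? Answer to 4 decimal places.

0.4022

P(S3) = 1 − (0.372 + 0.194) = 0.434.
P(S|S2) = 1 − 0.4356 = 0.5644.
P(S|S3) = 1 − 0.7115 = 0.2885.
P(S) = P(S|S1)·P(S1) + P(S|S2)·P(S2) + P(S|S3)·P(S3)
      = 0.4503·0.372 + 0.5644·0.194 + 0.2885·0.434
      = 0.1675116 + 0.1094936 + 0.125209 = 0.4022142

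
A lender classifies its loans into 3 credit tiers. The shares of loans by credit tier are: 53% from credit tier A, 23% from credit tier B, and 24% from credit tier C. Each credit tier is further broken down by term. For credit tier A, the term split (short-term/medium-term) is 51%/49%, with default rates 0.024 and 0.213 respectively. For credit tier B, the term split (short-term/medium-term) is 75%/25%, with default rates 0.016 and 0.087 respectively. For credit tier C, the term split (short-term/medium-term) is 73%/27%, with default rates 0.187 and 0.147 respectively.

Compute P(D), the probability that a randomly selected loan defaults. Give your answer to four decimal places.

P(D) ≈ 0.1119

P(D|A) = 0.51·0.024 + 0.49·0.213 = 0.01224 + 0.10437 = 0.11661
P(D|B) = 0.75·0.016 + 0.25·0.087 = 0.012 + 0.02175 = 0.03375
P(D|C) = 0.73·0.187 + 0.27·0.147 = 0.13651 + 0.03969 = 0.1762
By total probability over the outer partition,
P(D) = 0.53·0.11661 + 0.23·0.03375 + 0.24·0.1762
      = 0.0618033 + 0.0077625 + 0.042288 = 0.1118538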